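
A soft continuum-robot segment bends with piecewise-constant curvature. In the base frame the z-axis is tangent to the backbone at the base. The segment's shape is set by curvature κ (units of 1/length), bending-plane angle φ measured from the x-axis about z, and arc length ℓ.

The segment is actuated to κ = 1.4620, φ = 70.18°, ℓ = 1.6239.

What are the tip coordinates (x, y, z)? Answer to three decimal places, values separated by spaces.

0.399 1.107 0.475

θ = κ·ℓ = 1.4620 × 1.6239 = 2.37414 rad
ρ = (1 − cos θ)/κ = (1 − -0.71968)/1.4620 = 1.17625
z = sin θ / κ = 0.69430/1.4620 = 0.47490
x = ρ cos φ = 1.17625 × cos(70.18°) = 0.39883
y = ρ sin φ = 1.17625 × sin(70.18°) = 1.10658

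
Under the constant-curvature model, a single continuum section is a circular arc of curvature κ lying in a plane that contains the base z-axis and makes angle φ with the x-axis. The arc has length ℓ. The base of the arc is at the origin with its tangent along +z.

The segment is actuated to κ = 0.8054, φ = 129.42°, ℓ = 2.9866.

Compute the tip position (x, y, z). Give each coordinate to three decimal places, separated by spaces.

-1.373 1.670 0.834

θ = κ·ℓ = 0.8054 × 2.9866 = 2.40541 rad
ρ = (1 − cos θ)/κ = (1 − -0.74104)/0.8054 = 2.16170
z = sin θ / κ = 0.67147/0.8054 = 0.83370
x = ρ cos φ = 2.16170 × cos(129.42°) = -1.37268
y = ρ sin φ = 2.16170 × sin(129.42°) = 1.66994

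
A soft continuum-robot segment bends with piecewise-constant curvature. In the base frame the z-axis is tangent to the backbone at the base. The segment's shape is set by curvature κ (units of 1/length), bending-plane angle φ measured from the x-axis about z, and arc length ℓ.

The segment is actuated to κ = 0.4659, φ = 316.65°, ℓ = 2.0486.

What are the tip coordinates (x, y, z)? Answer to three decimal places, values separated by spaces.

θ = κ·ℓ = 0.4659 × 2.0486 = 0.95444 rad
ρ = (1 − cos θ)/κ = (1 − 0.57806)/0.4659 = 0.90564
z = sin θ / κ = 0.81599/0.4659 = 1.75143
x = ρ cos φ = 0.90564 × cos(316.65°) = 0.65856
y = ρ sin φ = 0.90564 × sin(316.65°) = -0.62168

0.659 -0.622 1.751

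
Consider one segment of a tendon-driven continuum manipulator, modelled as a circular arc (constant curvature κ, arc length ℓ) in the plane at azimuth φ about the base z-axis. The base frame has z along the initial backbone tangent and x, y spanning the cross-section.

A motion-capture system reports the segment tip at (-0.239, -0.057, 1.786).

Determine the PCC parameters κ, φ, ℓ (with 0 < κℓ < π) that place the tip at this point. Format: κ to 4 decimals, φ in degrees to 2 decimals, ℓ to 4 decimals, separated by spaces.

ρ = √(x²+y²) = √(-0.239² + -0.057²) = 0.24570
φ = atan2(y, x) mod 360° = atan2(-0.057, -0.239) = 193.4141°
|p|² = ρ² + z² = 0.24570² + 1.786² = 3.25017
κ = 2ρ / |p|² = 2×0.24570 / 3.25017 = 0.15119
θ = 2·atan2(ρ, z) = 2·atan2(0.24570, 1.786) = 0.27343 rad
ℓ = θ/κ = 0.27343/0.15119 = 1.80845

0.1512 193.41 1.8084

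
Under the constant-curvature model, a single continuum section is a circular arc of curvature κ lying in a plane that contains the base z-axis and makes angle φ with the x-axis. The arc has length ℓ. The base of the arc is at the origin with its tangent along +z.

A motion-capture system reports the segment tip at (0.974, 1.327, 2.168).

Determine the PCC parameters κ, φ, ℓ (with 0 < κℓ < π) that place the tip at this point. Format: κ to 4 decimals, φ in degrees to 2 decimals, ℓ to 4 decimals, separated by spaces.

ρ = √(x²+y²) = √(0.974² + 1.327²) = 1.64609
φ = atan2(y, x) mod 360° = atan2(1.327, 0.974) = 53.7218°
|p|² = ρ² + z² = 1.64609² + 2.168² = 7.40983
κ = 2ρ / |p|² = 2×1.64609 / 7.40983 = 0.44430
θ = 2·atan2(ρ, z) = 2·atan2(1.64609, 2.168) = 1.29881 rad
ℓ = θ/κ = 1.29881/0.44430 = 2.92328

0.4443 53.72 2.9233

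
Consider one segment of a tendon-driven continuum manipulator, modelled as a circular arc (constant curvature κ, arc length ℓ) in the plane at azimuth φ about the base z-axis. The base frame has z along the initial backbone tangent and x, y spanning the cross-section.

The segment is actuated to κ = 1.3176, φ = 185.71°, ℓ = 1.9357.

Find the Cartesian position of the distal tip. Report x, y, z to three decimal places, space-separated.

θ = κ·ℓ = 1.3176 × 1.9357 = 2.55048 rad
ρ = (1 − cos θ)/κ = (1 − -0.83032)/1.3176 = 1.38913
z = sin θ / κ = 0.55729/1.3176 = 0.42296
x = ρ cos φ = 1.38913 × cos(185.71°) = -1.38224
y = ρ sin φ = 1.38913 × sin(185.71°) = -0.13821

-1.382 -0.138 0.423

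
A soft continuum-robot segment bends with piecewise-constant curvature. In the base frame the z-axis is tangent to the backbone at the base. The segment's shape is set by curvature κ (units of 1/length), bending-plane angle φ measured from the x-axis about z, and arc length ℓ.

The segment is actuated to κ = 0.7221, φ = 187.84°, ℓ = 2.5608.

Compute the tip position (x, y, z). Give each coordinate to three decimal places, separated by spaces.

-1.749 -0.241 1.332

θ = κ·ℓ = 0.7221 × 2.5608 = 1.84915 rad
ρ = (1 − cos θ)/κ = (1 − -0.27478)/0.7221 = 1.76537
z = sin θ / κ = 0.96151/0.7221 = 1.33154
x = ρ cos φ = 1.76537 × cos(187.84°) = -1.74887
y = ρ sin φ = 1.76537 × sin(187.84°) = -0.24081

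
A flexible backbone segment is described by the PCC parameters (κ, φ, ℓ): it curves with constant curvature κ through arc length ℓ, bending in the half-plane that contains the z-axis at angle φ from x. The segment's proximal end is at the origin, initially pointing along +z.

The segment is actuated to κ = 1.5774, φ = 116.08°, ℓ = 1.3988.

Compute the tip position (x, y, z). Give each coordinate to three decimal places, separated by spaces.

-0.444 0.907 0.510

θ = κ·ℓ = 1.5774 × 1.3988 = 2.20647 rad
ρ = (1 − cos θ)/κ = (1 − -0.59372)/1.5774 = 1.01034
z = sin θ / κ = 0.80467/1.5774 = 0.51013
x = ρ cos φ = 1.01034 × cos(116.08°) = -0.44417
y = ρ sin φ = 1.01034 × sin(116.08°) = 0.90747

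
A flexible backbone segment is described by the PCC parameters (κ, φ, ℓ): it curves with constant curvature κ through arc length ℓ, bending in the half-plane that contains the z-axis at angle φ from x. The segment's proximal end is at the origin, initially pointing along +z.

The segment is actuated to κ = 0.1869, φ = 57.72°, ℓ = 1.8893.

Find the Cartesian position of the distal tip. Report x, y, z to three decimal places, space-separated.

0.176 0.279 1.850

θ = κ·ℓ = 0.1869 × 1.8893 = 0.35311 rad
ρ = (1 − cos θ)/κ = (1 − 0.93830)/0.1869 = 0.33011
z = sin θ / κ = 0.34582/0.1869 = 1.85028
x = ρ cos φ = 0.33011 × cos(57.72°) = 0.17630
y = ρ sin φ = 0.33011 × sin(57.72°) = 0.27909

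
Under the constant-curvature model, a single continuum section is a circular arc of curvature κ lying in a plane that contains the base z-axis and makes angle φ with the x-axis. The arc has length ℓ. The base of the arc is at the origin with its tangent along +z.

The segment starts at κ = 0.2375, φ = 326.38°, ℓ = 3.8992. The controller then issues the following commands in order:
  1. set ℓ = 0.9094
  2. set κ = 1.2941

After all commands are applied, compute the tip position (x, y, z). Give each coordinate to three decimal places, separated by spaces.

initial: κ=0.2375, φ=326.38°, ℓ=3.8992
cmd 1: set ℓ=0.9094 → (κ,φ,ℓ)=(0.2375,326.38°,0.9094) → tip=(0.0815,-0.0542,0.9023)
cmd 2: set κ=1.2941 → (κ,φ,ℓ)=(1.2941,326.38°,0.9094) → tip=(0.3965,-0.2636,0.7135)

0.396 -0.264 0.714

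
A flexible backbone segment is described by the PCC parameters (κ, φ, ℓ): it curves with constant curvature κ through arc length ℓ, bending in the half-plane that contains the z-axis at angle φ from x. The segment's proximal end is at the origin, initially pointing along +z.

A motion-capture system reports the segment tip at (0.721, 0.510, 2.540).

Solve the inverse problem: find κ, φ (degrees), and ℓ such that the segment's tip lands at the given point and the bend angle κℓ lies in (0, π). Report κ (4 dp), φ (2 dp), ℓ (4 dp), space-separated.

ρ = √(x²+y²) = √(0.721² + 0.510²) = 0.88314
φ = atan2(y, x) mod 360° = atan2(0.510, 0.721) = 35.2737°
|p|² = ρ² + z² = 0.88314² + 2.540² = 7.23154
κ = 2ρ / |p|² = 2×0.88314 / 7.23154 = 0.24425
θ = 2·atan2(ρ, z) = 2·atan2(0.88314, 2.540) = 0.66924 rad
ℓ = θ/κ = 0.66924/0.24425 = 2.74000

0.2442 35.27 2.7400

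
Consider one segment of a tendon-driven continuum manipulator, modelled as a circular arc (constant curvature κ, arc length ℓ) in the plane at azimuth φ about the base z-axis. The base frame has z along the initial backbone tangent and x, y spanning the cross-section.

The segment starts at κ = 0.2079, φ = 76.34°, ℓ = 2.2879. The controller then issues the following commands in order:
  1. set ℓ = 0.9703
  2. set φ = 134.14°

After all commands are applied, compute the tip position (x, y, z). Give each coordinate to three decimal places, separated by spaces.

initial: κ=0.2079, φ=76.34°, ℓ=2.2879
cmd 1: set ℓ=0.9703 → (κ,φ,ℓ)=(0.2079,76.34°,0.9703) → tip=(0.0230,0.0948,0.9637)
cmd 2: set φ=134.14° → (κ,φ,ℓ)=(0.2079,134.14°,0.9703) → tip=(-0.0679,0.0700,0.9637)

-0.068 0.070 0.964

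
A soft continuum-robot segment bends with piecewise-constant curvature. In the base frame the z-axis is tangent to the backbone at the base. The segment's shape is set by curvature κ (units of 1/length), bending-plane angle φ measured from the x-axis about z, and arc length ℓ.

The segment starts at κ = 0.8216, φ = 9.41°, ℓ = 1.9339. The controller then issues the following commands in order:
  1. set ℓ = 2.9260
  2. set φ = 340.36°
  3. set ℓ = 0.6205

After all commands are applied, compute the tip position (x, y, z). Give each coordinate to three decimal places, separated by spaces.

0.146 -0.052 0.594

initial: κ=0.8216, φ=9.41°, ℓ=1.9339
cmd 1: set ℓ=2.9260 → (κ,φ,ℓ)=(0.8216,9.41°,2.9260) → tip=(2.0894,0.3463,0.8185)
cmd 2: set φ=340.36° → (κ,φ,ℓ)=(0.8216,340.36°,2.9260) → tip=(1.9947,-0.7119,0.8185)
cmd 3: set ℓ=0.6205 → (κ,φ,ℓ)=(0.8216,340.36°,0.6205) → tip=(0.1458,-0.0520,0.5940)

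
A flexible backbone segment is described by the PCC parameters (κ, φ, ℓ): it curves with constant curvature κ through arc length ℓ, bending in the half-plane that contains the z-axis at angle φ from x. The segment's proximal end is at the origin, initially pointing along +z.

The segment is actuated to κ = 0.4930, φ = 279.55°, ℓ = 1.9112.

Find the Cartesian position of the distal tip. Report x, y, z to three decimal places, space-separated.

θ = κ·ℓ = 0.4930 × 1.9112 = 0.94222 rad
ρ = (1 − cos θ)/κ = (1 − 0.58799)/0.4930 = 0.83572
z = sin θ / κ = 0.80887/0.4930 = 1.64070
x = ρ cos φ = 0.83572 × cos(279.55°) = 0.13865
y = ρ sin φ = 0.83572 × sin(279.55°) = -0.82413

0.139 -0.824 1.641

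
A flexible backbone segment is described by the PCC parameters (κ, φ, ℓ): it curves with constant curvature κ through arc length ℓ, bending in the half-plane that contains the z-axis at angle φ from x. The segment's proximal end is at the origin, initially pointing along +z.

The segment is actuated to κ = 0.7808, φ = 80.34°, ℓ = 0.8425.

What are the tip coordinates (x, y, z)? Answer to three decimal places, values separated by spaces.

θ = κ·ℓ = 0.7808 × 0.8425 = 0.65782 rad
ρ = (1 − cos θ)/κ = (1 − 0.79132)/0.7808 = 0.26726
z = sin θ / κ = 0.61140/0.7808 = 0.78304
x = ρ cos φ = 0.26726 × cos(80.34°) = 0.04485
y = ρ sin φ = 0.26726 × sin(80.34°) = 0.26347

0.045 0.263 0.783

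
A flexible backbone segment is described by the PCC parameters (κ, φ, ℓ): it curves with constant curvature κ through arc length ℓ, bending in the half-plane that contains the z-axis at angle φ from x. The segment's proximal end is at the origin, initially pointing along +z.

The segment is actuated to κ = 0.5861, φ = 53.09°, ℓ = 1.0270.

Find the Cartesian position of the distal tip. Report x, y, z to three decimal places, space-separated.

0.180 0.240 0.966

θ = κ·ℓ = 0.5861 × 1.0270 = 0.60192 rad
ρ = (1 − cos θ)/κ = (1 − 0.82425)/0.5861 = 0.29987
z = sin θ / κ = 0.56623/0.5861 = 0.96610
x = ρ cos φ = 0.29987 × cos(53.09°) = 0.18009
y = ρ sin φ = 0.29987 × sin(53.09°) = 0.23977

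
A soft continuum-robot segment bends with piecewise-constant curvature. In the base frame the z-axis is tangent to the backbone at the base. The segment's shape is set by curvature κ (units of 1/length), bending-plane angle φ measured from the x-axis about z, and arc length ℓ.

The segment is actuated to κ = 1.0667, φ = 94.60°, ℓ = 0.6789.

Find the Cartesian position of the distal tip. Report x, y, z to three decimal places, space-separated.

θ = κ·ℓ = 1.0667 × 0.6789 = 0.72418 rad
ρ = (1 − cos θ)/κ = (1 − 0.74904)/1.0667 = 0.23527
z = sin θ / κ = 0.66252/1.0667 = 0.62110
x = ρ cos φ = 0.23527 × cos(94.60°) = -0.01887
y = ρ sin φ = 0.23527 × sin(94.60°) = 0.23451

-0.019 0.235 0.621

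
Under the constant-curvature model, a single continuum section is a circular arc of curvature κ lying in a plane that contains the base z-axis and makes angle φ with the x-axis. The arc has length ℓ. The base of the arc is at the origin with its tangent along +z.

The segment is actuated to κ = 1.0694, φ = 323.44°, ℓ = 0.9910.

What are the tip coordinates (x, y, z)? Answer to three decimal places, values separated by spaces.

0.384 -0.285 0.816

θ = κ·ℓ = 1.0694 × 0.9910 = 1.05978 rad
ρ = (1 − cos θ)/κ = (1 − 0.48907)/1.0694 = 0.47777
z = sin θ / κ = 0.87225/1.0694 = 0.81564
x = ρ cos φ = 0.47777 × cos(323.44°) = 0.38376
y = ρ sin φ = 0.47777 × sin(323.44°) = -0.28459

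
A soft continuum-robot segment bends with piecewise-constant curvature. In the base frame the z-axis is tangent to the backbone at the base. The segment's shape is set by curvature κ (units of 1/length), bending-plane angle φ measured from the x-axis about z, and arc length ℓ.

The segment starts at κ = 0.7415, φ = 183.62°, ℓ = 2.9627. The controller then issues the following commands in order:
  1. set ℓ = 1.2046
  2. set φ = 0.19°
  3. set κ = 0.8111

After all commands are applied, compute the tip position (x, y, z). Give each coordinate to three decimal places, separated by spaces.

initial: κ=0.7415, φ=183.62°, ℓ=2.9627
cmd 1: set ℓ=1.2046 → (κ,φ,ℓ)=(0.7415,183.62°,1.2046) → tip=(-0.5021,-0.0318,1.0507)
cmd 2: set φ=0.19° → (κ,φ,ℓ)=(0.7415,0.19°,1.2046) → tip=(0.5031,0.0017,1.0507)
cmd 3: set κ=0.8111 → (κ,φ,ℓ)=(0.8111,0.19°,1.2046) → tip=(0.5431,0.0018,1.0219)

0.543 0.002 1.022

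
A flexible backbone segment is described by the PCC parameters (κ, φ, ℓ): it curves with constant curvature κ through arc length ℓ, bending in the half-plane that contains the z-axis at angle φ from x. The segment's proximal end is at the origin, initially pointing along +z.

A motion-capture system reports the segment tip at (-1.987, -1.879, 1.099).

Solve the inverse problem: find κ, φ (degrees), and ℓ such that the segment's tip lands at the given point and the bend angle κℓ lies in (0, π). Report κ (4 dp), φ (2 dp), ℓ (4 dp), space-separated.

ρ = √(x²+y²) = √(-1.987² + -1.879²) = 2.73474
φ = atan2(y, x) mod 360° = atan2(-1.879, -1.987) = 223.3998°
|p|² = ρ² + z² = 2.73474² + 1.099² = 8.68661
κ = 2ρ / |p|² = 2×2.73474 / 8.68661 = 0.62965
θ = 2·atan2(ρ, z) = 2·atan2(2.73474, 1.099) = 2.37736 rad
ℓ = θ/κ = 2.37736/0.62965 = 3.77572

0.6296 223.40 3.7757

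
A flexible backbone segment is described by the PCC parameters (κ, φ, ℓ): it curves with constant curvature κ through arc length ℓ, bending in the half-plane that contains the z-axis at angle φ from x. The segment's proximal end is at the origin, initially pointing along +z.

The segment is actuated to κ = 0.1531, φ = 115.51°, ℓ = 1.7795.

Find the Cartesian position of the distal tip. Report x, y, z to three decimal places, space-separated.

θ = κ·ℓ = 0.1531 × 1.7795 = 0.27244 rad
ρ = (1 − cos θ)/κ = (1 − 0.96312)/0.1531 = 0.24091
z = sin θ / κ = 0.26908/0.1531 = 1.75757
x = ρ cos φ = 0.24091 × cos(115.51°) = -0.10375
y = ρ sin φ = 0.24091 × sin(115.51°) = 0.21742

-0.104 0.217 1.758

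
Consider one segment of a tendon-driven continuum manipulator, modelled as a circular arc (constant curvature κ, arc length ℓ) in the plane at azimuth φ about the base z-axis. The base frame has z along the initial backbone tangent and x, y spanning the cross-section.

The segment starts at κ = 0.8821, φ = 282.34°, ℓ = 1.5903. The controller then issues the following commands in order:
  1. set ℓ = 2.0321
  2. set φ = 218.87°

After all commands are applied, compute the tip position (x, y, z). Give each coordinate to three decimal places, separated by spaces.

initial: κ=0.8821, φ=282.34°, ℓ=1.5903
cmd 1: set ℓ=2.0321 → (κ,φ,ℓ)=(0.8821,282.34°,2.0321) → tip=(0.2956,-1.3510,1.1059)
cmd 2: set φ=218.87° → (κ,φ,ℓ)=(0.8821,218.87°,2.0321) → tip=(-1.0767,-0.8679,1.1059)

-1.077 -0.868 1.106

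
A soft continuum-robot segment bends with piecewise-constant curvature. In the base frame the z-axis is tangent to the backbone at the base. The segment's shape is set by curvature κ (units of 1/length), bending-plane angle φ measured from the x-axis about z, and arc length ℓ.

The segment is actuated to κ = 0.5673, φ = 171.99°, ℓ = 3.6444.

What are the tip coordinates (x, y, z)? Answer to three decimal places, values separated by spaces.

-2.577 0.363 1.550

θ = κ·ℓ = 0.5673 × 3.6444 = 2.06747 rad
ρ = (1 − cos θ)/κ = (1 − -0.47650)/0.5673 = 2.60268
z = sin θ / κ = 0.87917/0.5673 = 1.54975
x = ρ cos φ = 2.60268 × cos(171.99°) = -2.57729
y = ρ sin φ = 2.60268 × sin(171.99°) = 0.36267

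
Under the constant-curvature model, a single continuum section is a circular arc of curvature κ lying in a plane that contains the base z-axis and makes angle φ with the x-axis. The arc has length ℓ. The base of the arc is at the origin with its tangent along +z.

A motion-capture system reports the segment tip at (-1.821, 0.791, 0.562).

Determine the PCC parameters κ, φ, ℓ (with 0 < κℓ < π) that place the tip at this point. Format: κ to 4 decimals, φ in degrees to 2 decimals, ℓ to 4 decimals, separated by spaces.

ρ = √(x²+y²) = √(-1.821² + 0.791²) = 1.98538
φ = atan2(y, x) mod 360° = atan2(0.791, -1.821) = 156.5210°
|p|² = ρ² + z² = 1.98538² + 0.562² = 4.25757
κ = 2ρ / |p|² = 2×1.98538 / 4.25757 = 0.93263
θ = 2·atan2(ρ, z) = 2·atan2(1.98538, 0.562) = 2.58989 rad
ℓ = θ/κ = 2.58989/0.93263 = 2.77696

0.9326 156.52 2.7770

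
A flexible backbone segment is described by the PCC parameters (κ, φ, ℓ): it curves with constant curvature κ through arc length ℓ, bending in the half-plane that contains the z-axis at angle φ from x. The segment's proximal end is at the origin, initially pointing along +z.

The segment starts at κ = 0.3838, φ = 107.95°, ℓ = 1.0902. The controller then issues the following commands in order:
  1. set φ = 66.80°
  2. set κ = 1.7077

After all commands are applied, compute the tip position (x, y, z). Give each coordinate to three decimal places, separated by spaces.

0.297 0.693 0.561

initial: κ=0.3838, φ=107.95°, ℓ=1.0902
cmd 1: set φ=66.80° → (κ,φ,ℓ)=(0.3838,66.80°,1.0902) → tip=(0.0885,0.2066,1.0587)
cmd 2: set κ=1.7077 → (κ,φ,ℓ)=(1.7077,66.80°,1.0902) → tip=(0.2969,0.6926,0.5610)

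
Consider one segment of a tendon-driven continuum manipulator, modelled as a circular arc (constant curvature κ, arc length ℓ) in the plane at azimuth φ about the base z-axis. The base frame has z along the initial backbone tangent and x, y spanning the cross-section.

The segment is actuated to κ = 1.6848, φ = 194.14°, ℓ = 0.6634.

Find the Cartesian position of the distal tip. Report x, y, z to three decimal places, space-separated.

θ = κ·ℓ = 1.6848 × 0.6634 = 1.11770 rad
ρ = (1 − cos θ)/κ = (1 − 0.43775)/1.6848 = 0.33372
z = sin θ / κ = 0.89909/1.6848 = 0.53365
x = ρ cos φ = 0.33372 × cos(194.14°) = -0.32361
y = ρ sin φ = 0.33372 × sin(194.14°) = -0.08152

-0.324 -0.082 0.534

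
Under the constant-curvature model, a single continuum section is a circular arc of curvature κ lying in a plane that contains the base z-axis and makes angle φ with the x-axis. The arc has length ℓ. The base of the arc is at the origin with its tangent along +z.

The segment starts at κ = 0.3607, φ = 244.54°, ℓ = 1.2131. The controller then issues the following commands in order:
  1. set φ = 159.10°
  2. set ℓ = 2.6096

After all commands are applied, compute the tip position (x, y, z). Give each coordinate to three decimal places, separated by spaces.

initial: κ=0.3607, φ=244.54°, ℓ=1.2131
cmd 1: set φ=159.10° → (κ,φ,ℓ)=(0.3607,159.10°,1.2131) → tip=(-0.2440,0.0932,1.1748)
cmd 2: set ℓ=2.6096 → (κ,φ,ℓ)=(0.3607,159.10°,2.6096) → tip=(-1.0651,0.4067,2.2410)

-1.065 0.407 2.241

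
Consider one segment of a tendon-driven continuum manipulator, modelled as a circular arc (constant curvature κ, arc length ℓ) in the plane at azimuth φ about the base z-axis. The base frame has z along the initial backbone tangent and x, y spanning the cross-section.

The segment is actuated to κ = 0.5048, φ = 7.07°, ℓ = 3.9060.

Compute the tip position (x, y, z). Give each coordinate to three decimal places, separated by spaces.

θ = κ·ℓ = 0.5048 × 3.9060 = 1.97175 rad
ρ = (1 − cos θ)/κ = (1 − -0.39030)/0.5048 = 2.75415
z = sin θ / κ = 0.92069/0.5048 = 1.82387
x = ρ cos φ = 2.75415 × cos(7.07°) = 2.73321
y = ρ sin φ = 2.75415 × sin(7.07°) = 0.33899

2.733 0.339 1.824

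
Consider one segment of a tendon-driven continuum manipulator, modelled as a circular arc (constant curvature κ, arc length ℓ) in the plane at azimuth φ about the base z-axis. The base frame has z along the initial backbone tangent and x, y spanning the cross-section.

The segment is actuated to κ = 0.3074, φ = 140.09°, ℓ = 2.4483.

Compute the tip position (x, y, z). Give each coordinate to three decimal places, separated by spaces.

-0.674 0.564 2.224

θ = κ·ℓ = 0.3074 × 2.4483 = 0.75261 rad
ρ = (1 − cos θ)/κ = (1 − 0.72991)/0.3074 = 0.87863
z = sin θ / κ = 0.68354/0.3074 = 2.22363
x = ρ cos φ = 0.87863 × cos(140.09°) = -0.67396
y = ρ sin φ = 0.87863 × sin(140.09°) = 0.56371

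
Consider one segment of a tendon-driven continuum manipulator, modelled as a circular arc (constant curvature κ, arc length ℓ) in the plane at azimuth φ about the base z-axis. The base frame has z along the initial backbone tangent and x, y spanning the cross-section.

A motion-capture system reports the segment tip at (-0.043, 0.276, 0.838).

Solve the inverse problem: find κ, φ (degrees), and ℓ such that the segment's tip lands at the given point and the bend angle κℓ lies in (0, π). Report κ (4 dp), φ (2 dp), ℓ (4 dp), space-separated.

ρ = √(x²+y²) = √(-0.043² + 0.276²) = 0.27933
φ = atan2(y, x) mod 360° = atan2(0.276, -0.043) = 98.8553°
|p|² = ρ² + z² = 0.27933² + 0.838² = 0.78027
κ = 2ρ / |p|² = 2×0.27933 / 0.78027 = 0.71598
θ = 2·atan2(ρ, z) = 2·atan2(0.27933, 0.838) = 0.64349 rad
ℓ = θ/κ = 0.64349/0.71598 = 0.89875

0.7160 98.86 0.8988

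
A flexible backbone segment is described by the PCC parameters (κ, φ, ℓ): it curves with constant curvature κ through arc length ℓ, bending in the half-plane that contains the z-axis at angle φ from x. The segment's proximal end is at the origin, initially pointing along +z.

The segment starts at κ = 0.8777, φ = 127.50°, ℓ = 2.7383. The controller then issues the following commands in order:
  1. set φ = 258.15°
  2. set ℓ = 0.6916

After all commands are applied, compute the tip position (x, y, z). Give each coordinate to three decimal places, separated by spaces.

-0.042 -0.199 0.650

initial: κ=0.8777, φ=127.50°, ℓ=2.7383
cmd 1: set φ=258.15° → (κ,φ,ℓ)=(0.8777,258.15°,2.7383) → tip=(-0.4070,-1.9399,0.7667)
cmd 2: set ℓ=0.6916 → (κ,φ,ℓ)=(0.8777,258.15°,0.6916) → tip=(-0.0418,-0.1992,0.6499)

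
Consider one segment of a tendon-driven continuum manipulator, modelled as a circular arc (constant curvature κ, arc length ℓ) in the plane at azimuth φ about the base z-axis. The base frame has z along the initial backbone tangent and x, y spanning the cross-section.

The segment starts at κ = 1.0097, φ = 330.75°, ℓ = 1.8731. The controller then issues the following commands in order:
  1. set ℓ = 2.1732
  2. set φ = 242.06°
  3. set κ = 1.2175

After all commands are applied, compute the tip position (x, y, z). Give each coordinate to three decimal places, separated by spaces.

initial: κ=1.0097, φ=330.75°, ℓ=1.8731
cmd 1: set ℓ=2.1732 → (κ,φ,ℓ)=(1.0097,330.75°,2.1732) → tip=(1.3686,-0.7665,0.8041)
cmd 2: set φ=242.06° → (κ,φ,ℓ)=(1.0097,242.06°,2.1732) → tip=(-0.7350,-1.3858,0.8041)
cmd 3: set κ=1.2175 → (κ,φ,ℓ)=(1.2175,242.06°,2.1732) → tip=(-0.7234,-1.3639,0.3907)

-0.723 -1.364 0.391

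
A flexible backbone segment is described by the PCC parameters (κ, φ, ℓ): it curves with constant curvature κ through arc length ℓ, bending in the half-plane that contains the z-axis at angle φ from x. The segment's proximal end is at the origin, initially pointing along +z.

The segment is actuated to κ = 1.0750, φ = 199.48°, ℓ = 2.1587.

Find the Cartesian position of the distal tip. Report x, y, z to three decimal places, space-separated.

-1.475 -0.522 0.681

θ = κ·ℓ = 1.0750 × 2.1587 = 2.32060 rad
ρ = (1 − cos θ)/κ = (1 − -0.68150)/1.0750 = 1.56418
z = sin θ / κ = 0.73182/1.0750 = 0.68076
x = ρ cos φ = 1.56418 × cos(199.48°) = -1.47465
y = ρ sin φ = 1.56418 × sin(199.48°) = -0.52162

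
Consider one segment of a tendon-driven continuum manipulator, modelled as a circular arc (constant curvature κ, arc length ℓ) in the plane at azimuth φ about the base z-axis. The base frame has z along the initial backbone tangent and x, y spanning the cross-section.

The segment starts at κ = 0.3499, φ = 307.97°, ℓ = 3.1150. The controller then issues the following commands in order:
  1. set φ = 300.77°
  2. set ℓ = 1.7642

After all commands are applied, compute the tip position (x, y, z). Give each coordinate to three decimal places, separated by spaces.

0.270 -0.453 1.654

initial: κ=0.3499, φ=307.97°, ℓ=3.1150
cmd 1: set φ=300.77° → (κ,φ,ℓ)=(0.3499,300.77°,3.1150) → tip=(0.7858,-1.3198,2.5339)
cmd 2: set ℓ=1.7642 → (κ,φ,ℓ)=(0.3499,300.77°,1.7642) → tip=(0.2698,-0.4532,1.6543)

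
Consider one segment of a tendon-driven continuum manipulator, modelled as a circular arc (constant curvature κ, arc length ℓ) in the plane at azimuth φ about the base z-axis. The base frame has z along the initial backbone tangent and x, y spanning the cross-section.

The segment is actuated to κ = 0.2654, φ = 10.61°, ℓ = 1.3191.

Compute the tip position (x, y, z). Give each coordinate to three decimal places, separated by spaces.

θ = κ·ℓ = 0.2654 × 1.3191 = 0.35009 rad
ρ = (1 − cos θ)/κ = (1 − 0.93934)/0.2654 = 0.22855
z = sin θ / κ = 0.34298/0.2654 = 1.29232
x = ρ cos φ = 0.22855 × cos(10.61°) = 0.22465
y = ρ sin φ = 0.22855 × sin(10.61°) = 0.04208

0.225 0.042 1.292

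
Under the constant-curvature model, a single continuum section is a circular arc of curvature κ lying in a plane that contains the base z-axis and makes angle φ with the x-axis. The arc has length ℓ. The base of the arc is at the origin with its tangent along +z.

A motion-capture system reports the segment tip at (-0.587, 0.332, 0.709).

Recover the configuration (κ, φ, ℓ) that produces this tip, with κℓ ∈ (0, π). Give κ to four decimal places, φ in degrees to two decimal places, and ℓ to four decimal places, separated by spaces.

1.4087 150.51 1.0796

ρ = √(x²+y²) = √(-0.587² + 0.332²) = 0.67438
φ = atan2(y, x) mod 360° = atan2(0.332, -0.587) = 150.5080°
|p|² = ρ² + z² = 0.67438² + 0.709² = 0.95747
κ = 2ρ / |p|² = 2×0.67438 / 0.95747 = 1.40867
θ = 2·atan2(ρ, z) = 2·atan2(0.67438, 0.709) = 1.52076 rad
ℓ = θ/κ = 1.52076/1.40867 = 1.07957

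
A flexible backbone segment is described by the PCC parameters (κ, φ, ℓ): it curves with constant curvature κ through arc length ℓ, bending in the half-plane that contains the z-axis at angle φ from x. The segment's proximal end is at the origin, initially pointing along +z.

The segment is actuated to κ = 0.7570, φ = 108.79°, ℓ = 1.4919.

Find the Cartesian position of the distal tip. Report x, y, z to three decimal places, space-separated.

θ = κ·ℓ = 0.7570 × 1.4919 = 1.12937 rad
ρ = (1 − cos θ)/κ = (1 − 0.42723)/0.7570 = 0.75663
z = sin θ / κ = 0.90414/0.7570 = 1.19438
x = ρ cos φ = 0.75663 × cos(108.79°) = -0.24371
y = ρ sin φ = 0.75663 × sin(108.79°) = 0.71631

-0.244 0.716 1.194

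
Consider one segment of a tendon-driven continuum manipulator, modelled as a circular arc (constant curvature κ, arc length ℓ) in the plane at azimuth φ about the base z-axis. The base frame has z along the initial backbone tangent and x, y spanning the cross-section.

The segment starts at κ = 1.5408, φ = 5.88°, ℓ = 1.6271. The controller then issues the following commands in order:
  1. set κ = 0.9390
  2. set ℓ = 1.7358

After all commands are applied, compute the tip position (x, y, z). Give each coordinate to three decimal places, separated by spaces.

1.122 0.116 1.063

initial: κ=1.5408, φ=5.88°, ℓ=1.6271
cmd 1: set κ=0.9390 → (κ,φ,ℓ)=(0.9390,5.88°,1.6271) → tip=(1.0139,0.1044,1.0640)
cmd 2: set ℓ=1.7358 → (κ,φ,ℓ)=(0.9390,5.88°,1.7358) → tip=(1.1220,0.1155,1.0631)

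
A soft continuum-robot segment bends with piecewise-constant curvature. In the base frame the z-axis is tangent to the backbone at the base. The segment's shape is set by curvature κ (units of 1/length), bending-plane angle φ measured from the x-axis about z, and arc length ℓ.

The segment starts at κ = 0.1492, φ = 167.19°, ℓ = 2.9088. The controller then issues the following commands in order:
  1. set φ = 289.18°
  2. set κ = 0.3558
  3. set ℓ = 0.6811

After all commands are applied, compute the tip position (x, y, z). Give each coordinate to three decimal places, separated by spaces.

initial: κ=0.1492, φ=167.19°, ℓ=2.9088
cmd 1: set φ=289.18° → (κ,φ,ℓ)=(0.1492,289.18°,2.9088) → tip=(0.2041,-0.5869,2.8183)
cmd 2: set κ=0.3558 → (κ,φ,ℓ)=(0.3558,289.18°,2.9088) → tip=(0.4519,-1.2992,2.4166)
cmd 3: set ℓ=0.6811 → (κ,φ,ℓ)=(0.3558,289.18°,0.6811) → tip=(0.0270,-0.0776,0.6745)

0.027 -0.078 0.674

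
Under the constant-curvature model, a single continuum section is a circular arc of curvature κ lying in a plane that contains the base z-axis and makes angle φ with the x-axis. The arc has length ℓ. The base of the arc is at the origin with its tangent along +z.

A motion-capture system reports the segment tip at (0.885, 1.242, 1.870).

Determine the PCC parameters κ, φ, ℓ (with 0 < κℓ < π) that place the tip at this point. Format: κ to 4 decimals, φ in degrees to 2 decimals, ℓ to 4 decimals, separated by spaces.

0.5238 54.53 2.6121

ρ = √(x²+y²) = √(0.885² + 1.242²) = 1.52505
φ = atan2(y, x) mod 360° = atan2(1.242, 0.885) = 54.5278°
|p|² = ρ² + z² = 1.52505² + 1.870² = 5.82269
κ = 2ρ / |p|² = 2×1.52505 / 5.82269 = 0.52383
θ = 2·atan2(ρ, z) = 2·atan2(1.52505, 1.870) = 1.36829 rad
ℓ = θ/κ = 1.36829/0.52383 = 2.61207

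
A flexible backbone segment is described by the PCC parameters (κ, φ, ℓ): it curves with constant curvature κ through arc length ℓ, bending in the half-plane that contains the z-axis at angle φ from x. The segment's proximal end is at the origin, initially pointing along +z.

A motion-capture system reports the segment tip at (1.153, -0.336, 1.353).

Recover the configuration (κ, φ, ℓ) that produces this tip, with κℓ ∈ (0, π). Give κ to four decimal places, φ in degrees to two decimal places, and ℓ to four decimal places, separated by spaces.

ρ = √(x²+y²) = √(1.153² + -0.336²) = 1.20096
φ = atan2(y, x) mod 360° = atan2(-0.336, 1.153) = 343.7532°
|p|² = ρ² + z² = 1.20096² + 1.353² = 3.27291
κ = 2ρ / |p|² = 2×1.20096 / 3.27291 = 0.73388
θ = 2·atan2(ρ, z) = 2·atan2(1.20096, 1.353) = 1.45187 rad
ℓ = θ/κ = 1.45187/0.73388 = 1.97836

0.7339 343.75 1.9784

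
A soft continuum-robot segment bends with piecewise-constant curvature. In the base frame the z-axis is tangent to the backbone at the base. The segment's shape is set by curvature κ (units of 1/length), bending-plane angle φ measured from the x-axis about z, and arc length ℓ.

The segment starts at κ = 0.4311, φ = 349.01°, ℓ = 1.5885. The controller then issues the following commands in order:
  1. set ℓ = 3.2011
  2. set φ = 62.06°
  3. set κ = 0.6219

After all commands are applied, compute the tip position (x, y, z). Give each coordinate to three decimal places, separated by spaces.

1.061 2.000 1.468

initial: κ=0.4311, φ=349.01°, ℓ=1.5885
cmd 1: set ℓ=3.2011 → (κ,φ,ℓ)=(0.4311,349.01°,3.2011) → tip=(1.8453,-0.3583,2.2776)
cmd 2: set φ=62.06° → (κ,φ,ℓ)=(0.4311,62.06°,3.2011) → tip=(0.8807,1.6606,2.2776)
cmd 3: set κ=0.6219 → (κ,φ,ℓ)=(0.6219,62.06°,3.2011) → tip=(1.0606,1.9997,1.4682)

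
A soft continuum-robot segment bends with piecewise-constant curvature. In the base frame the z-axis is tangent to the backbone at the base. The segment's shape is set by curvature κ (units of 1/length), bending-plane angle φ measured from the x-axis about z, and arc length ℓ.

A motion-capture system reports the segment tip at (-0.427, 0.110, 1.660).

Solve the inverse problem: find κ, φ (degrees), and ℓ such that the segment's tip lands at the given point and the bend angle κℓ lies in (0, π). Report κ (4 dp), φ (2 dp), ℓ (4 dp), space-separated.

ρ = √(x²+y²) = √(-0.427² + 0.110²) = 0.44094
φ = atan2(y, x) mod 360° = atan2(0.110, -0.427) = 165.5541°
|p|² = ρ² + z² = 0.44094² + 1.660² = 2.95003
κ = 2ρ / |p|² = 2×0.44094 / 2.95003 = 0.29894
θ = 2·atan2(ρ, z) = 2·atan2(0.44094, 1.660) = 0.51926 rad
ℓ = θ/κ = 0.51926/0.29894 = 1.73701

0.2989 165.55 1.7370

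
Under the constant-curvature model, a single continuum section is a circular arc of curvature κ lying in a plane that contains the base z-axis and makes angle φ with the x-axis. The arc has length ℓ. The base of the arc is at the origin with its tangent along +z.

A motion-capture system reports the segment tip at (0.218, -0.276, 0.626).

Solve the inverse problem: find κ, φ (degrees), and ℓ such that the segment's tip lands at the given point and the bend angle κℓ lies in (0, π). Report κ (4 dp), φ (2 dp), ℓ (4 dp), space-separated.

1.3643 308.30 0.7504

ρ = √(x²+y²) = √(0.218² + -0.276²) = 0.35171
φ = atan2(y, x) mod 360° = atan2(-0.276, 0.218) = 308.3036°
|p|² = ρ² + z² = 0.35171² + 0.626² = 0.51558
κ = 2ρ / |p|² = 2×0.35171 / 0.51558 = 1.36434
θ = 2·atan2(ρ, z) = 2·atan2(0.35171, 0.626) = 1.02377 rad
ℓ = θ/κ = 1.02377/1.36434 = 0.75038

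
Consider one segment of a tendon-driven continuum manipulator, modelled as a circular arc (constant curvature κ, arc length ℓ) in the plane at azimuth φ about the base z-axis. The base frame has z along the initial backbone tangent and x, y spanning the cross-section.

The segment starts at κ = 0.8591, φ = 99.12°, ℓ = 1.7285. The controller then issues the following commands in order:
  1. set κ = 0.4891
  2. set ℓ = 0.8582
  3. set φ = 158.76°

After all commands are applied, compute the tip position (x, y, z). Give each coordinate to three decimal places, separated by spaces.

-0.165 0.064 0.833

initial: κ=0.8591, φ=99.12°, ℓ=1.7285
cmd 1: set κ=0.4891 → (κ,φ,ℓ)=(0.4891,99.12°,1.7285) → tip=(-0.1091,0.6795,1.5298)
cmd 2: set ℓ=0.8582 → (κ,φ,ℓ)=(0.4891,99.12°,0.8582) → tip=(-0.0281,0.1752,0.8332)
cmd 3: set φ=158.76° → (κ,φ,ℓ)=(0.4891,158.76°,0.8582) → tip=(-0.1654,0.0643,0.8332)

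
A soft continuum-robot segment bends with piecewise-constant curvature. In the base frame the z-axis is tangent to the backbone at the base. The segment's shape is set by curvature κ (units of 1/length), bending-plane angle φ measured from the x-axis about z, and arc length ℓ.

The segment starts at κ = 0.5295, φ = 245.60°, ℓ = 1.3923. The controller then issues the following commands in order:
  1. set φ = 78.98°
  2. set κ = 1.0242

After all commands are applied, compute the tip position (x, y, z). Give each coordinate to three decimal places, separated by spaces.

initial: κ=0.5295, φ=245.60°, ℓ=1.3923
cmd 1: set φ=78.98° → (κ,φ,ℓ)=(0.5295,78.98°,1.3923) → tip=(0.0937,0.4813,1.2696)
cmd 2: set κ=1.0242 → (κ,φ,ℓ)=(1.0242,78.98°,1.3923) → tip=(0.1597,0.8201,0.9662)

0.160 0.820 0.966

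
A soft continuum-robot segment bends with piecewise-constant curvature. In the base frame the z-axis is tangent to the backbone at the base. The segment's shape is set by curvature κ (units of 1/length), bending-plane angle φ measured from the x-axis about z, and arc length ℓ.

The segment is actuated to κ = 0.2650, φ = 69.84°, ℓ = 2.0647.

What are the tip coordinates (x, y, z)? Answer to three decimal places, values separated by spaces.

θ = κ·ℓ = 0.2650 × 2.0647 = 0.54715 rad
ρ = (1 − cos θ)/κ = (1 − 0.85401)/0.2650 = 0.55089
z = sin θ / κ = 0.52025/0.2650 = 1.96321
x = ρ cos φ = 0.55089 × cos(69.84°) = 0.18986
y = ρ sin φ = 0.55089 × sin(69.84°) = 0.51714

0.190 0.517 1.963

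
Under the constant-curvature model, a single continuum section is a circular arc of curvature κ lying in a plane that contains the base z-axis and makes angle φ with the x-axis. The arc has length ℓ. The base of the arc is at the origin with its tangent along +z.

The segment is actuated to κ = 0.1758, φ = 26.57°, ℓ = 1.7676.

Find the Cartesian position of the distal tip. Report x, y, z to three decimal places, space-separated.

0.244 0.122 1.739

θ = κ·ℓ = 0.1758 × 1.7676 = 0.31074 rad
ρ = (1 − cos θ)/κ = (1 − 0.95211)/0.1758 = 0.27243
z = sin θ / κ = 0.30577/0.1758 = 1.73929
x = ρ cos φ = 0.27243 × cos(26.57°) = 0.24366
y = ρ sin φ = 0.27243 × sin(26.57°) = 0.12186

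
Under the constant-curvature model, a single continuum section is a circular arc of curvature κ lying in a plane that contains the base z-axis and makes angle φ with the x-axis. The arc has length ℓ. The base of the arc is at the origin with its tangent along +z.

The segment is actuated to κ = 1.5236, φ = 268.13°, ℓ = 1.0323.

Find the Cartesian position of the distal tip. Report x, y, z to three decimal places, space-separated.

-0.021 -0.657 0.656

θ = κ·ℓ = 1.5236 × 1.0323 = 1.57281 rad
ρ = (1 − cos θ)/κ = (1 − -0.00202)/1.5236 = 0.65766
z = sin θ / κ = 1.00000/1.5236 = 0.65634
x = ρ cos φ = 0.65766 × cos(268.13°) = -0.02146
y = ρ sin φ = 0.65766 × sin(268.13°) = -0.65731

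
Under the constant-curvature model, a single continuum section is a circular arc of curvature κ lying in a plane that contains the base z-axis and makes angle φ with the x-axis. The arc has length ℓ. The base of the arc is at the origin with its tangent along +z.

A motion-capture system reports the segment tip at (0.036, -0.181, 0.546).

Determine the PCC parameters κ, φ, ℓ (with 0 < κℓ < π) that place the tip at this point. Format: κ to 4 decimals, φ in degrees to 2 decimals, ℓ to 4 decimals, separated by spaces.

1.1111 281.25 0.5867

ρ = √(x²+y²) = √(0.036² + -0.181²) = 0.18455
φ = atan2(y, x) mod 360° = atan2(-0.181, 0.036) = 281.2490°
|p|² = ρ² + z² = 0.18455² + 0.546² = 0.33217
κ = 2ρ / |p|² = 2×0.18455 / 0.33217 = 1.11114
θ = 2·atan2(ρ, z) = 2·atan2(0.18455, 0.546) = 0.65188 rad
ℓ = θ/κ = 0.65188/1.11114 = 0.58668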